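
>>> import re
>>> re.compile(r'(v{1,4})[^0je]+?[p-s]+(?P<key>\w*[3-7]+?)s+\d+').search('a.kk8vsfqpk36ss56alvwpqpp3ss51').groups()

('v', 'k36ss56alvwpqpp3')

The match spans [5:30] → 'vsfqpk36ss56alvwpqpp3ss51'.
Captured: group 1 = 'v', group 2 = 'k36ss56alvwpqpp3'.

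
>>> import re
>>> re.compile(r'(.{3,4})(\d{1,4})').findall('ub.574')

[('ub.5', '74')]

Pattern: 3 to 4 of any character (captured); then 1 to 4 of a digit (captured).
Walking the string: at [0:6] match 'ub.574', groups = ('ub.5', '74').
`findall` packs the 2 group values into a tuple for every match.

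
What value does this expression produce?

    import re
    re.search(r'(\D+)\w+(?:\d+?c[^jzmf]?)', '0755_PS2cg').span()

(4, 10)

Pattern: one or more of a non-digit (captured); then one or more of a word character; then one or more of a digit (lazy), then a literal 'c', then optionally any character except [jzmf] (non-capturing group).
The match spans [4:10] → '_PS2cg'.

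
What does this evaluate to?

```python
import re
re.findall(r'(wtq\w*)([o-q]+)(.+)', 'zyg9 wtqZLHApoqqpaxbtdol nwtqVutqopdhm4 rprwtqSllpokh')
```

Pattern: the literal 'wtq', then zero or more of a word character (captured); then one or more of a character in [o-q] (captured); then one or more of any character (captured).
With 3 capturing groups, `findall` returns a 3-tuple per match.

[('wtqZLHApoqqpaxbtd', 'o', 'l nwtqVutqopdhm4 rprwtqSllpokh')]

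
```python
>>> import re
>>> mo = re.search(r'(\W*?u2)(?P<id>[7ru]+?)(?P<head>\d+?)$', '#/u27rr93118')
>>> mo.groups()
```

('#/u2', '7rr', '93118')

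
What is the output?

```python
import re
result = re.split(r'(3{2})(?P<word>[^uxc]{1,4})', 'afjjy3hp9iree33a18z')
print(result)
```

The pattern matches exactly 2 of a literal '3' (captured); then 1 to 4 of any character except [uxc] (captured as 'word').
`re.split` interleaves the captured-group text with the surrounding fragments.

['afjjy3hp9iree', '33', 'a18z', '']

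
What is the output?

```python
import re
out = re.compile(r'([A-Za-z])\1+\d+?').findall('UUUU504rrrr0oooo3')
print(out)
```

The backreference `\1` re-matches whatever the first group consumed, character for character.
One capturing group, so `findall` returns just the captured substring from each match — 3 in all.

['U', 'r', 'o']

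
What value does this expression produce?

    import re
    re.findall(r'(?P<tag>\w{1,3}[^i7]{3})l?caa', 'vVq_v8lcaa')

['vVq_v8']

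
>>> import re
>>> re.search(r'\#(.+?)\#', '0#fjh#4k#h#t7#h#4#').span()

(1, 6)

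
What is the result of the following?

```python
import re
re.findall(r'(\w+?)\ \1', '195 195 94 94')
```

['195', '94']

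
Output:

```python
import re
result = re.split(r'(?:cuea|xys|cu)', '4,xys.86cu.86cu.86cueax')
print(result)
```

Alternation isn't longest-match — the leftmost alternative that fits at this position is chosen.
Matches to split on: at [2:5] → 'xys'; at [8:10] → 'cu'; at [13:15] → 'cu'; at [18:22] → 'cuea'.
The string is cut at each match, leaving 5 pieces.

['4,', '.86', '.86', '.86', 'x']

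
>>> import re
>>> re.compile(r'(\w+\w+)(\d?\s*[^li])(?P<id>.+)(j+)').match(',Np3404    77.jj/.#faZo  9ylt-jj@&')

`re.match` only tries the pattern at the start of the string.
Here the string doesn't start with a match, so the call returns None.

None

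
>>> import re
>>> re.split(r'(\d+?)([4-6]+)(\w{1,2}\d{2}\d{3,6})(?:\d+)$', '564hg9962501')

['', '5', '64', 'hg996250', '']

The pattern matches one or more of a digit (lazy) (captured); then one or more of a character in [4-6] (captured); then 1 to 2 of a word character, then exactly 2 of a digit, then 3 to 6 of a digit (captured); then one or more of a digit (non-capturing group); then anchored at the end.
The `?` after the quantifier makes it lazy — it takes as little as possible before letting the rest of the pattern try.
Matches to split on: at [0:12] → '564hg9962501'.
Because the pattern has a capturing group, `split` also inserts each captured text between the pieces.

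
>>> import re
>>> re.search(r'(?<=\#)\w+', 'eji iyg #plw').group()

Because the assertion is zero-width, the text it checks is not consumed and won't appear in the result.
The match spans [9:12] → 'plw'.

'plw'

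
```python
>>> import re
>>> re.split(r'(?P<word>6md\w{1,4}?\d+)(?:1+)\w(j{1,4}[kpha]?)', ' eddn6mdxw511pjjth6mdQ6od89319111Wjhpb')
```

[' eddn', '6mdxw51', 'jj', 'th', '6mdQ6od8931911', 'jh', 'pb']

The group in the pattern means `split` returns the separators' captures alongside the pieces.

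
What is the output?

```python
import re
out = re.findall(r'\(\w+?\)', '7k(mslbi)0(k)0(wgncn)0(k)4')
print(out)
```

['(mslbi)', '(k)', '(wgncn)', '(k)']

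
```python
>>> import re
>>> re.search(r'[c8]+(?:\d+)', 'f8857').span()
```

Pattern: one or more of one of [c8]; then one or more of a digit (non-capturing group).
`search` walks the string left to right and returns the first match it finds.
The match spans [1:5] → '8857'.

(1, 5)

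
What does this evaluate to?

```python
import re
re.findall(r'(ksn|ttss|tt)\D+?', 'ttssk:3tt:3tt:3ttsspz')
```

['ttss', 'tt', 'tt', 'ttss']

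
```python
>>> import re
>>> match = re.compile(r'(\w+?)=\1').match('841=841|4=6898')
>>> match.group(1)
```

A backreference is literal: `\1` must see the identical characters the first group matched.
`re.match` won't scan ahead — the pattern has to work from the very first character.
The match spans [0:7] → '841=841'.
Captured: group 1 = '841'.

'841'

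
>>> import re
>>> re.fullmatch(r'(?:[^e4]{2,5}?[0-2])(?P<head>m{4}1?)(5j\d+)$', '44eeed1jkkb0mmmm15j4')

`re.fullmatch` requires the pattern to consume the entire string.
Here the pattern can't cover the whole string, so the call returns None.

None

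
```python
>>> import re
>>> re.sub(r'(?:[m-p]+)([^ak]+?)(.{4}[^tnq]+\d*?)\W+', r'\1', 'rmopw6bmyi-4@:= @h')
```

'rwh'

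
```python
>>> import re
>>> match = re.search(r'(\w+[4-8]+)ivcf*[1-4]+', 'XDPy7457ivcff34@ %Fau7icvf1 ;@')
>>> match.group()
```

'XDPy7457ivcff34'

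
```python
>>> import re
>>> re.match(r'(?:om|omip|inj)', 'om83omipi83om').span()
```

(0, 2)

`match` is anchored at position 0; if the pattern doesn't fit there, it returns None.
The match spans [0:2] → 'om'.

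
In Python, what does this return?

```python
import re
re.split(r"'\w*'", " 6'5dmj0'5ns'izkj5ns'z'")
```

[' 6', '5ns', "z'"]

Matches to split on: at [2:9] → "'5dmj0'"; at [12:21] → "'izkj5ns'".
Splitting on the pattern gives 3 pieces.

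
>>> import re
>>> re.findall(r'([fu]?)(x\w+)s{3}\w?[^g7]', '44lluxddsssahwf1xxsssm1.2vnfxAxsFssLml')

[('u', 'xddsssahwf1xx')]

This matches optionally one of [fu] (captured); then a literal 'x', then one or more of a word character (captured); then exactly 3 of the literal 's', then optionally a word character, then any character except [g7].
Scanning left to right: at [4:23] match 'uxddsssahwf1xxsssm1', groups = ('u', 'xddsssahwf1xx').
`findall` packs the 2 group values into a tuple for every match.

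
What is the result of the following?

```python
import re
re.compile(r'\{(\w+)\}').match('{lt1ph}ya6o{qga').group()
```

`re.match` won't scan ahead — the pattern has to work from the very first character.
The match spans [0:7] → '{lt1ph}'.

'{lt1ph}'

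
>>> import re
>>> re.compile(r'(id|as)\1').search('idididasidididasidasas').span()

(0, 4)

After group 1 captures some text, `\1` only succeeds where that same text appears again.
Unlike `match`, `search` isn't anchored — it looks for the pattern anywhere in the string.
The match spans [0:4] → 'idid'.
Captured: group 1 = 'id'.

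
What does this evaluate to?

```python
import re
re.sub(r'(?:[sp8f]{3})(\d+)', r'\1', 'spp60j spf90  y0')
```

The pattern matches exactly 3 of one of [sp8f] (non-capturing group); then one or more of a digit (captured).
Matches: at [0:5] → 'spp60'; at [7:12] → 'spf90'.
Each match is replaced using the text its own group 1 captured.

'60j 90  y0'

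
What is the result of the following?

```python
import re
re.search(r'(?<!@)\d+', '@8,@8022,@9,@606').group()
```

The negative lookahead/lookbehind blocks any match where the forbidden context is present.
`search` walks the string left to right and returns the first match it finds.
The match spans [5:8] → '022'.

'022'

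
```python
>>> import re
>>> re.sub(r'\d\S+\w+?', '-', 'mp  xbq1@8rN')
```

Pattern: a digit, then one or more of a non-whitespace character; then one or more of a word character (lazy).
Matches: at [7:12] → '1@8rN'.
Every occurrence is swapped for '-'.

'mp  xbq-'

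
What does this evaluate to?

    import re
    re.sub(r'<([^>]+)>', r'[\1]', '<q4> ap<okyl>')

Matches: at [0:4] → '<q4>'; at [7:13] → '<okyl>'.
Each match is replaced using the text its own group 1 captured.

'[q4] ap[okyl]'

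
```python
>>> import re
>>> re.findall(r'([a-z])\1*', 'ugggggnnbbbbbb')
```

`\1` has to match the exact text group 1 already captured.
`findall` collects group 1 from each match (4 total).

['u', 'g', 'n', 'b']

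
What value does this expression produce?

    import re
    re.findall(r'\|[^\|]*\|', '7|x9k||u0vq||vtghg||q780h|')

['|x9k|', '|u0vq|', '|vtghg|', '|q780h|']

Scanning left to right: at [1:6] → '|x9k|'; at [6:12] → '|u0vq|'; at [12:19] → '|vtghg|'; at [19:26] → '|q780h|'.
With no groups in the pattern, `findall` gives back each whole match — 4 here.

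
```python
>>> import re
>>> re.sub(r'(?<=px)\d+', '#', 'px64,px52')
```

'px#,px#'

The lookaround is zero-width — it requires the adjacent text to match without consuming it, so the asserted text isn't part of the match.
Matches: at [2:4] → '64'; at [7:9] → '52'.
Every occurrence is swapped for '#'.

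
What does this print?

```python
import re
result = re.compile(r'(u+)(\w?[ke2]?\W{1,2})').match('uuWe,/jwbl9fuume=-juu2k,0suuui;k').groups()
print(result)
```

('uu', 'We,/')

The match spans [0:6] → 'uuWe,/'.
Captured: group 1 = 'uu', group 2 = 'We,/'.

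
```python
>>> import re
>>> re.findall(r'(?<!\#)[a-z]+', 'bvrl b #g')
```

A negative assertion filters positions out without eating any characters.
`findall` yields the raw match text (2 of them) because the pattern has no groups.

['bvrl', 'b']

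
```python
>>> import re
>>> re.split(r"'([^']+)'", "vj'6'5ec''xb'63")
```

['vj', '6', "5ec'", 'xb', '63']

`re.split` interleaves the captured-group text with the surrounding fragments.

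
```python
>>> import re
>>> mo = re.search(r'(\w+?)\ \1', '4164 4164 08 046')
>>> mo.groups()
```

`\1` is not a pattern — it's the concrete string captured by group 1, re-applied verbatim.
Unlike `match`, `search` isn't anchored — it looks for the pattern anywhere in the string.
The match spans [0:9] → '4164 4164'.
Captured: group 1 = '4164'.

('4164',)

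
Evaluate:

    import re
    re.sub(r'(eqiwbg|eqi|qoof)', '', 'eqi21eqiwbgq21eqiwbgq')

'21q21q'

Branches in `(...|...)` are attempted left-to-right; the first branch that allows the whole pattern to succeed is taken.
`sub` substitutes '' at each match site.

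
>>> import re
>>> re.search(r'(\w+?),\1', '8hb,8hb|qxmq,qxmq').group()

'8hb,8hb'

`\1` is not a pattern — it's the concrete string captured by group 1, re-applied verbatim.
Unlike `match`, `search` isn't anchored — it looks for the pattern anywhere in the string.
The match spans [0:7] → '8hb,8hb'.
Captured: group 1 = '8hb'.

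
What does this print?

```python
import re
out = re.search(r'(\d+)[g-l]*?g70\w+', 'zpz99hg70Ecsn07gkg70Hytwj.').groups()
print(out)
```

The match spans [3:25] → '99hg70Ecsn07gkg70Hytwj'.
Captured: group 1 = '99'.

('99',)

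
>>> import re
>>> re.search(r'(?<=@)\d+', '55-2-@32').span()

(6, 8)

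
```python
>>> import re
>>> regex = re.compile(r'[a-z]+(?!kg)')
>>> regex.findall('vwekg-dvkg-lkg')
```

The negative lookaround is zero-width — it rules out positions where the adjacent text would match, without consuming anything.
`findall` yields the raw match text (3 of them) because the pattern has no groups.

['vwekg', 'dvkg', 'lkg']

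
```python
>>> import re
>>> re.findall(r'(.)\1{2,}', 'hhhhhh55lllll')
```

['h', 'l']

`\1` is not a pattern — it's the concrete string captured by group 1, re-applied verbatim.
With a single group, `findall` returns only what that group captured — 2 items.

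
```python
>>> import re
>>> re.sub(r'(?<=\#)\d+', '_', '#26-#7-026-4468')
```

Because the assertion is zero-width, the text it checks is not consumed and won't appear in the result.
Matches: at [1:3] → '26'; at [5:6] → '7'.
`sub` substitutes '_' at each match site.

'#_-#_-026-4468'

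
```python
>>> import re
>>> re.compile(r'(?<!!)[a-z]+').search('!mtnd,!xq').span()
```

(2, 5)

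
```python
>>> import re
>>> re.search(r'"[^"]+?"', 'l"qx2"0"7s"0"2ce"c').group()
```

The match spans [1:6] → '"qx2"'.

'"qx2"'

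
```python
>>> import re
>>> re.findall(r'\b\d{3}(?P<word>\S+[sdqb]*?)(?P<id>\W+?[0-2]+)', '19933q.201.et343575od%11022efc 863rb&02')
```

[('33q.201.et343575od', '%11022'), ('rb', '&02')]

Pattern: a word boundary (`\b`, zero-width); then exactly 3 of a digit; then one or more of a non-whitespace character, then zero or more of one of [sdqb] (lazy) (captured as 'word'); then one or more of a non-word character (lazy), then one or more of a character in [0-2] (captured as 'id').
`findall` packs the 2 group values into a tuple for every match.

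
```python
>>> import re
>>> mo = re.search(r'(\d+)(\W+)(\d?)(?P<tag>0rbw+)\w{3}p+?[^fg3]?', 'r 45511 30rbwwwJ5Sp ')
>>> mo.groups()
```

('45511', ' ', '3', '0rbwww')

The match spans [2:20] → '45511 30rbwwwJ5Sp '.
Captured: group 1 = '45511', group 2 = ' ', group 3 = '3', group 4 = '0rbwww'.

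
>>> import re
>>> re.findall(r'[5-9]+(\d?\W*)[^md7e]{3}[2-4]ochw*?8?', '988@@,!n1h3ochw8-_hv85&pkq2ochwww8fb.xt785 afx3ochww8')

['@@,!', '&', ' ']

The pattern matches one or more of a character in [5-9]; then optionally a digit, then zero or more of a non-word character (captured); then exactly 3 of any character except [md7e], then a character in [2-4], then the literal 'och'; then zero or more of a literal 'w' (lazy), then optionally a literal '8'.
Walking the string: at [0:14] match '988@@,!n1h3och', group 1 = '@@,!'; at [20:30] match '85&pkq2och', group 1 = '&'; at [39:50] match '785 afx3och', group 1 = ' '.
Because there's exactly one group, `findall` drops the full match and keeps group 1 from each hit.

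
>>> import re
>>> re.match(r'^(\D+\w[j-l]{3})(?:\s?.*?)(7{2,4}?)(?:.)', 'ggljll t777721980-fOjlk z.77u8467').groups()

('ggljll', '77')

The match spans [0:11] → 'ggljll t777'.
Captured: group 1 = 'ggljll', group 2 = '77'.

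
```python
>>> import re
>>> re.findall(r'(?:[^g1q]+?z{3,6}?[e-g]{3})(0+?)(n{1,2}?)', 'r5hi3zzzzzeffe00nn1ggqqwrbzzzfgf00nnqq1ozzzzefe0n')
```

Because the quantifier is non-greedy, it stops expanding at the earliest point where the rest of the pattern can succeed.
Multiple groups make `findall` return tuples — one 2-tuple for each match.

[('00', 'n'), ('0', 'n')]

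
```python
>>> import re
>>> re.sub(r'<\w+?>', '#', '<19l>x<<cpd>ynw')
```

Matches: at [0:5] → '<19l>'; at [7:12] → '<cpd>'.
Every occurrence is swapped for '#'.

'#x<#ynw'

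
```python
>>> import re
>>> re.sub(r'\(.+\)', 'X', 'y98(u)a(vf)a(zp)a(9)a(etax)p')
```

'y98Xp'

Matches: at [3:27] → '(u)a(vf)a(zp)a(9)a(etax)'.
Each match is replaced by 'X'.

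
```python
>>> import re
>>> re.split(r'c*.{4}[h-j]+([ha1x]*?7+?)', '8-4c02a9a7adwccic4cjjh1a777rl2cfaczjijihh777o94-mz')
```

The pattern matches zero or more of a literal 'c', then exactly 4 of any character, then one or more of a character in [h-j]; then zero or more of one of [ha1x] (lazy), then one or more of a literal '7' (lazy) (captured).
Lazy quantifiers expand one character at a time until the remainder of the pattern can match.
Matches to split on: at [13:25] → 'ccic4cjjh1a7'; at [30:42] → 'cfaczjijihh7'.
Because the pattern has a capturing group, `split` also inserts each captured text between the pieces.

['8-4c02a9a7adw', '1a7', '77rl2', '7', '77o94-mz']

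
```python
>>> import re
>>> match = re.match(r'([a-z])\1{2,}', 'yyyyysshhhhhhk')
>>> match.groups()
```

A backreference is literal: `\1` must see the identical characters the first group matched.
`re.match` won't scan ahead — the pattern has to work from the very first character.
The match spans [0:5] → 'yyyyy'.
Captured: group 1 = 'y'.

('y',)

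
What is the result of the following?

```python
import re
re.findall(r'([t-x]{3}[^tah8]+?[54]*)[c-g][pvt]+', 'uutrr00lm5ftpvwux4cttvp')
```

['uutrr00lm5', 'wux4']

The pattern matches exactly 3 of a character in [t-x], then one or more of any character except [tah8] (lazy), then zero or more of one of [54] (captured); then a character in [c-g]; then one or more of one of [pvt].
Because there's exactly one group, `findall` drops the full match and keeps group 1 from each hit.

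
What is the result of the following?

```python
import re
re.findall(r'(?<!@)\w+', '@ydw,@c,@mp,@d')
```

['dw', 'p']

Because the assertion is negative and zero-width, positions next to the forbidden text are skipped.
Walking the string: at [2:4] → 'dw'; at [10:11] → 'p'.
Since nothing is captured, `findall` lists the 2 matched substrings directly.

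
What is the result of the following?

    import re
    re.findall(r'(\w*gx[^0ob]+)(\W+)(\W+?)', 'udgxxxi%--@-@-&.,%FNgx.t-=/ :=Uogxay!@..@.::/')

[('udgxxxi%--@-@-&.,%FNgx.t-=/ ', ':', '='), ('Uogxay!@..@.:', ':', '/')]

Pattern: zero or more of a word character, then the literal 'gx', then one or more of any character except [0ob] (captured); then one or more of a non-word character (captured); then one or more of a non-word character (lazy) (captured).
With 3 capturing groups, `findall` returns a 3-tuple per match.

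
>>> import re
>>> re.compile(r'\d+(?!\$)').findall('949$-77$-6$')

`(?!…)`/`(?<!…)` only lets a position through if the neighbouring text does NOT match; no characters are consumed.
Matches: at [0:2] → '94'; at [5:6] → '7'.
`findall` yields the raw match text (2 of them) because the pattern has no groups.

['94', '7']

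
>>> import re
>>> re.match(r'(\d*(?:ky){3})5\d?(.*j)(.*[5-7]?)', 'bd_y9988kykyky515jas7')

Pattern: zero or more of a digit, then the literal 'ky' repeated 3 times (captured); then the literal '5', then optionally a digit; then zero or more of any character, then the literal 'j' (captured); then zero or more of any character, then optionally a character in [5-7] (captured).
`re.match` won't scan ahead — the pattern has to work from the very first character.
Here the pattern fails at index 0, so the call returns None.

None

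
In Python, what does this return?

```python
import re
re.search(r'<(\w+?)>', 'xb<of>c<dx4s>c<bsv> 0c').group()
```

`re.search` tries every starting position until one works.
The match spans [2:6] → '<of>'.
Captured: group 1 = 'of'.

'<of>'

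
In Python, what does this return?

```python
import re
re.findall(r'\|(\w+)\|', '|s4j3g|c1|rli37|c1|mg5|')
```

['s4j3g', 'rli37', 'mg5']

Matches: at [0:7] match '|s4j3g|', group 1 = 's4j3g'; at [9:16] match '|rli37|', group 1 = 'rli37'; at [18:23] match '|mg5|', group 1 = 'mg5'.
One capturing group, so `findall` returns just the captured substring from each match — 3 in all.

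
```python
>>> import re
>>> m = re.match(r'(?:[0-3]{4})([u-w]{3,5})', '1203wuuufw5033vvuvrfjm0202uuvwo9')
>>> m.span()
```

Pattern: exactly 4 of a character in [0-3] (non-capturing group); then 3 to 5 of a character in [u-w] (captured).
`match` is anchored at position 0; if the pattern doesn't fit there, it returns None.
The match spans [0:8] → '1203wuuu'.
Captured: group 1 = 'wuuu'.

(0, 8)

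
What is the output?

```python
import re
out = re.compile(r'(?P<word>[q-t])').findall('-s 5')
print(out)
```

Pattern: a character in [q-t] (captured as 'word').
Because there's exactly one group, `findall` drops the full match and keeps group 1 from the one hit.

['s']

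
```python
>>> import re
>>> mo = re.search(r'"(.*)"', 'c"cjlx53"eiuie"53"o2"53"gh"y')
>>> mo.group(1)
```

'cjlx53"eiuie"53"o2"53"gh'

`re.search` tries every starting position until one works.
The match spans [1:27] → '"cjlx53"eiuie"53"o2"53"gh"'.
Captured: group 1 = 'cjlx53"eiuie"53"o2"53"gh'.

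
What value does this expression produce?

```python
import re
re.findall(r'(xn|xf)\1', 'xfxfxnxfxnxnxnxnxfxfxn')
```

['xf', 'xn', 'xn', 'xf']

`\1` has to match the exact text group 1 already captured.
With a single group, `findall` returns only what that group captured — 4 items.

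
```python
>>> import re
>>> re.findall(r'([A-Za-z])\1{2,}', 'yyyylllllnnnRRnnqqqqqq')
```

['y', 'l', 'n', 'q']

A backreference is literal: `\1` must see the identical characters the first group matched.
Walking the string: at [0:4] match 'yyyy', group 1 = 'y'; at [4:9] match 'lllll', group 1 = 'l'; at [9:12] match 'nnn', group 1 = 'n'; at [16:22] match 'qqqqqq', group 1 = 'q'.
Because there's exactly one group, `findall` drops the full match and keeps group 1 from each hit.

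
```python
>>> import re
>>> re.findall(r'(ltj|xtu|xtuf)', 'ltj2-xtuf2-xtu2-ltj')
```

Alternation tries branches left to right and keeps the first one that lets the overall match succeed at that position.
Scanning left to right: at [0:3] match 'ltj', group 1 = 'ltj'; at [5:8] match 'xtu', group 1 = 'xtu'; at [11:14] match 'xtu', group 1 = 'xtu'; at [16:19] match 'ltj', group 1 = 'ltj'.
Because there's exactly one group, `findall` drops the full match and keeps group 1 from each hit.

['ltj', 'xtu', 'xtu', 'ltj']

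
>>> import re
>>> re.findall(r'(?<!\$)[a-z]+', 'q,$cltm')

['q', 'ltm']

Because the assertion is negative and zero-width, positions next to the forbidden text are skipped.
No capturing groups, so `findall` returns the 2 full match strings.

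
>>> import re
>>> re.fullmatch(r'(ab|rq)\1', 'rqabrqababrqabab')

None

A backreference is literal: `\1` must see the identical characters the first group matched.
`re.fullmatch` requires the pattern to consume the entire string.
Here the string isn't matched end-to-end, so the call returns None.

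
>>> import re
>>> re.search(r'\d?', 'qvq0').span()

(0, 0)

The pattern matches optionally a digit.
`re.search` scans for the first position where the pattern succeeds.
The match spans [0:0] → ''.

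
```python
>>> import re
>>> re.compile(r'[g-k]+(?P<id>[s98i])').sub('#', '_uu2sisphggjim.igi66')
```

'_uu2s#p#m.#66'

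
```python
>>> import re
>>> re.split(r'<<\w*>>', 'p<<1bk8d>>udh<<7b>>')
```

Matches to split on: at [1:10] → '<<1bk8d>>'; at [13:19] → '<<7b>>'.
The string is cut at each match, leaving 3 pieces.

['p', 'udh', '']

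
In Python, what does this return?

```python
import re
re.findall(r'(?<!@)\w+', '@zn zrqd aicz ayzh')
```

['n', 'zrqd', 'aicz', 'ayzh']

`(?!…)`/`(?<!…)` only lets a position through if the neighbouring text does NOT match; no characters are consumed.
Scanning left to right: at [2:3] → 'n'; at [4:8] → 'zrqd'; at [9:13] → 'aicz'; at [14:18] → 'ayzh'.
Since nothing is captured, `findall` lists the 4 matched substrings directly.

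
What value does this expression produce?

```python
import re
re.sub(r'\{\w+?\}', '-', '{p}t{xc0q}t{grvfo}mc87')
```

'-t-t-mc87'

`sub` substitutes '-' at each match site.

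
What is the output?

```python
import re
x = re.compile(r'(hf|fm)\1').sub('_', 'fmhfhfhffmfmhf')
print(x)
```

`\1` is not a pattern — it's the concrete string captured by group 1, re-applied verbatim.
`sub` substitutes '_' at each match site.

fm_hf_hf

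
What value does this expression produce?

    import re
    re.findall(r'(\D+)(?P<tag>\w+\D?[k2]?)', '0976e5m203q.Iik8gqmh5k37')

The pattern matches one or more of a non-digit (captured); then one or more of a word character, then optionally a non-digit, then optionally one of [k2] (captured as 'tag').
Scanning left to right: at [4:12] match 'e5m203q.', groups = ('e', '5m203q.'); at [12:24] match 'Iik8gqmh5k37', groups = ('Iik', '8gqmh5k37').
Multiple groups make `findall` return tuples — one 2-tuple for each match.

[('e', '5m203q.'), ('Iik', '8gqmh5k37')]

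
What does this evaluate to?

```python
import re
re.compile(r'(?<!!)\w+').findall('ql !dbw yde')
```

A negative assertion filters positions out without eating any characters.
Scanning left to right: at [0:2] → 'ql'; at [5:7] → 'bw'; at [8:11] → 'yde'.
Since nothing is captured, `findall` lists the 3 matched substrings directly.

['ql', 'bw', 'yde']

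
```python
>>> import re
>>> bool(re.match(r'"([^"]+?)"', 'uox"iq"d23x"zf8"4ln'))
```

False

With `match`, the pattern is implicitly anchored at the beginning.
Here position 0 doesn't satisfy it, so the call returns None, and `bool(None)` is False.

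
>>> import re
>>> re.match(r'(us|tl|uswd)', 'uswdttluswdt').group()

'us'

Branches in `(...|...)` are attempted left-to-right; the first branch that allows the whole pattern to succeed is taken.
`re.match` only tries the pattern at the start of the string.
The match spans [0:2] → 'us'.
Captured: group 1 = 'us'.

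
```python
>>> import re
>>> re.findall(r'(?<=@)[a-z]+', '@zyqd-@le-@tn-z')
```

['zyqd', 'le', 'tn']

The `(?=…)`/`(?<=…)` assertion just peeks at neighbouring text; it doesn't advance the match position.
Scanning left to right: at [1:5] → 'zyqd'; at [7:9] → 'le'; at [11:13] → 'tn'.
No capturing groups, so `findall` returns the 3 full match strings.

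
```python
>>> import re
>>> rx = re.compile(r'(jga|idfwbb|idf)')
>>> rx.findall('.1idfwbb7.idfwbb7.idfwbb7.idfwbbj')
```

Alternation tries branches left to right and keeps the first one that lets the overall match succeed at that position.
Walking the string: at [2:8] match 'idfwbb', group 1 = 'idfwbb'; at [10:16] match 'idfwbb', group 1 = 'idfwbb'; at [18:24] match 'idfwbb', group 1 = 'idfwbb'; at [26:32] match 'idfwbb', group 1 = 'idfwbb'.
One capturing group, so `findall` returns just the captured substring from each match — 4 in all.

['idfwbb', 'idfwbb', 'idfwbb', 'idfwbb']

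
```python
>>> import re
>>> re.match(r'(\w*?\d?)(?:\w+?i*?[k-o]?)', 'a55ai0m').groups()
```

Pattern: zero or more of a word character (lazy), then optionally a digit (captured); then one or more of a word character (lazy), then zero or more of a literal 'i' (lazy), then optionally a character in [k-o] (non-capturing group).
A non-greedy quantifier consumes as few characters as it can — just enough that the remainder of the pattern still matches from where it stops; whatever follows it matches normally.
`re.match` only tries the pattern at the start of the string.
The match spans [0:1] → 'a'.
Captured: group 1 = ''.

('',)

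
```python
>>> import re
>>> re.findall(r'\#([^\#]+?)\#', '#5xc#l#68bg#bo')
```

With a single group, `findall` returns only what that group captured — 2 items.

['5xc', '68bg']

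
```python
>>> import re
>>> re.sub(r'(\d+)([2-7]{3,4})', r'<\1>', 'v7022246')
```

Pattern: one or more of a digit (captured); then 3 to 4 of a character in [2-7] (captured).
Matches: at [1:8] → '7022246'.
The replacement refers to a captured group, so each match is rewritten using its own captured text.

'v<7022>'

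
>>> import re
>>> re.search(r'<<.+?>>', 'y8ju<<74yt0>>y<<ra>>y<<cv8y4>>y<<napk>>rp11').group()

'<<74yt0>>'

The `?` after the quantifier makes it lazy — it takes as little as possible before letting the rest of the pattern try.
`re.search` tries every starting position until one works.
The match spans [4:13] → '<<74yt0>>'.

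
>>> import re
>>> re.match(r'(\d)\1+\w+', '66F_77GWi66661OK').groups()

('6',)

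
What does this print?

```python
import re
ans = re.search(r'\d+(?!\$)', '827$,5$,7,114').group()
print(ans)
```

82

Because the assertion is negative and zero-width, positions next to the forbidden text are skipped.
The match spans [0:2] → '82'.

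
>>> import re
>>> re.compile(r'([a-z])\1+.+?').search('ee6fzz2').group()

'ee6'

The backreference `\1` re-matches whatever the first group consumed, character for character.
The match spans [0:3] → 'ee6'.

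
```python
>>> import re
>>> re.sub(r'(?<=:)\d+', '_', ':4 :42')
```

The positive lookaround only admits positions where the adjacent text matches; those characters stay outside the span.
Each match is replaced by '_'.

':_ :_'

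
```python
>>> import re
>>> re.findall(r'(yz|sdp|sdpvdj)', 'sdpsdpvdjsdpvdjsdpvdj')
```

The regex engine tests alternatives in the order written; an earlier branch that matches wins even if a later one would match more.
With a single group, `findall` returns only what that group captured — 4 items.

['sdp', 'sdp', 'sdp', 'sdp']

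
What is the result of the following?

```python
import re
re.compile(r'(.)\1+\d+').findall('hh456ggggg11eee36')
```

`\1` has to match the exact text group 1 already captured.
Because there's exactly one group, `findall` drops the full match and keeps group 1 from each hit.

['h', 'g', 'e']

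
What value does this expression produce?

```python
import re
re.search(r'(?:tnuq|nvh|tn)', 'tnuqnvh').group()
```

Alternation isn't longest-match — the leftmost alternative that fits at this position is chosen.
The match spans [0:4] → 'tnuq'.

'tnuq'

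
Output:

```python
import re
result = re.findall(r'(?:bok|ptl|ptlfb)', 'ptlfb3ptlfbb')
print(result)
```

['ptl', 'ptl']

Alternation tries branches left to right and keeps the first one that lets the overall match succeed at that position.
Scanning left to right: at [0:3] → 'ptl'; at [6:9] → 'ptl'.
Since nothing is captured, `findall` lists the 2 matched substrings directly.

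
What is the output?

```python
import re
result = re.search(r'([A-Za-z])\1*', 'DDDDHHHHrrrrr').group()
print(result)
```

DDDD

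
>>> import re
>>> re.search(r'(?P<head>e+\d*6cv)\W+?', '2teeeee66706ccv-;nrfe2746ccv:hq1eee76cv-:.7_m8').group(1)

This matches one or more of a literal 'e', then zero or more of a digit, then the literal '6cv' (captured as 'head'); then one or more of a non-word character (lazy).
Because the quantifier is non-greedy, it stops expanding at the earliest point where the rest of the pattern can succeed.
`search` walks the string left to right and returns the first match it finds.
The match spans [32:40] → 'eee76cv-'.
Captured: group 1 = 'eee76cv'.

'eee76cv'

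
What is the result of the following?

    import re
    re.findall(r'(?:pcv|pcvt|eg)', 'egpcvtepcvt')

['eg', 'pcv', 'pcv']

Alternation tries branches left to right and keeps the first one that lets the overall match succeed at that position.
No capturing groups, so `findall` returns the 3 full match strings.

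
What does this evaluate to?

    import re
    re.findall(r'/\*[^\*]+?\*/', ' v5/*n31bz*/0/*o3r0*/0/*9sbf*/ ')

['/*n31bz*/', '/*o3r0*/', '/*9sbf*/']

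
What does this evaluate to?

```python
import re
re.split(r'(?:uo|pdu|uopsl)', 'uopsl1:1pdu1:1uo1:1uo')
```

Alternation isn't longest-match — the leftmost alternative that fits at this position is chosen.
Matches to split on: at [0:2] → 'uo'; at [8:11] → 'pdu'; at [14:16] → 'uo'; at [19:21] → 'uo'.
Each match becomes a cut point; 5 segments remain.

['', 'psl1:1', '1:1', '1:1', '']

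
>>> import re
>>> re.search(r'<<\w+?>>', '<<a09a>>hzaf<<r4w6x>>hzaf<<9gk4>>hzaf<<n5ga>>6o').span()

(0, 8)

`re.search` scans for the first position where the pattern succeeds.
The match spans [0:8] → '<<a09a>>'.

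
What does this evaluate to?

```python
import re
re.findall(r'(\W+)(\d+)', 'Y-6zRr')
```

[('-', '6')]

2 groups means the one result is a tuple of 2 captured strings — 1 here.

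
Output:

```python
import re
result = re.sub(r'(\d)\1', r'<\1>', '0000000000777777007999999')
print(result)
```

The backreference `\1` re-matches whatever the first group consumed, character for character.
The replacement refers to a captured group, so each match is rewritten using its own captured text.

<0><0><0><0><0><7><7><7><0>7<9><9><9>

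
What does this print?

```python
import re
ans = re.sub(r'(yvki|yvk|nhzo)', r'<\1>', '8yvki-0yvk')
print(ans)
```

Alternation isn't longest-match — the leftmost alternative that fits at this position is chosen.
Matches: at [1:5] → 'yvki'; at [7:10] → 'yvk'.
Each match is replaced using the text its own group 1 captured.

8<yvki>-0<yvk>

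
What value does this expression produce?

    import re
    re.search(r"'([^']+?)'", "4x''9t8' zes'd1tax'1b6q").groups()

('9t8',)

The match spans [3:8] → "'9t8'".
Captured: group 1 = '9t8'.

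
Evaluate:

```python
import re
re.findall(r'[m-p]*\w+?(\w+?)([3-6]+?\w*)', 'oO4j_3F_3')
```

[('4j_', '3F_3')]

Because the quantifier is non-greedy, it stops expanding at the earliest point where the rest of the pattern can succeed.
With 2 capturing groups, `findall` returns a 2-tuple per match.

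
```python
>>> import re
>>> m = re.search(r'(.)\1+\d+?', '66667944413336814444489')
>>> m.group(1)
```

'6'

A backreference is literal: `\1` must see the identical characters the first group matched.
Unlike `match`, `search` isn't anchored — it looks for the pattern anywhere in the string.
The match spans [0:5] → '66667'.
Captured: group 1 = '6'.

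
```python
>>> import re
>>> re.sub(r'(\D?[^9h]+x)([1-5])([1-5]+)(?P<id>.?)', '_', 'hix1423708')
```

This matches optionally a non-digit, then one or more of any character except [9h], then a literal 'x' (captured); then a character in [1-5] (captured); then one or more of a character in [1-5] (captured); then optionally any character (captured as 'id').
Each match is replaced by '_'.

'_08'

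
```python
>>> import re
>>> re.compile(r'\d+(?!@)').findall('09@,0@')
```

Because the assertion is negative and zero-width, positions next to the forbidden text are skipped.
Walking the string: at [0:1] → '0'.
`findall` yields the raw match text (1 of them) because the pattern has no groups.

['0']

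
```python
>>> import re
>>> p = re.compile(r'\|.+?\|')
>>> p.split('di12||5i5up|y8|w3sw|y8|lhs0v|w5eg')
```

A non-greedy quantifier consumes as few characters as it can — just enough that the remainder of the pattern still matches from where it stops; whatever follows it matches normally.
Matches to split on: at [4:12] → '||5i5up|'; at [14:20] → '|w3sw|'; at [22:29] → '|lhs0v|'.
The string is cut at each match, leaving 4 pieces.

['di12', 'y8', 'y8', 'w5eg']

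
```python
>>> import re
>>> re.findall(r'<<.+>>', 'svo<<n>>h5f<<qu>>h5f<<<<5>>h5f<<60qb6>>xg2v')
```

Scanning left to right: at [3:39] → '<<n>>h5f<<qu>>h5f<<<<5>>h5f<<60qb6>>'.
Since nothing is captured, `findall` lists the 1 matched substring directly.

['<<n>>h5f<<qu>>h5f<<<<5>>h5f<<60qb6>>']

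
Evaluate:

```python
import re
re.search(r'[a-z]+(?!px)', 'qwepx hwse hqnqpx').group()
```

A negative assertion filters positions out without eating any characters.
`re.search` tries every starting position until one works.
The match spans [0:5] → 'qwepx'.

'qwepx'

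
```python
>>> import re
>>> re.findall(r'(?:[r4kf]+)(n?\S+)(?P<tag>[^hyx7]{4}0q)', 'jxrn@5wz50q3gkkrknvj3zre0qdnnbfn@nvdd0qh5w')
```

[('n@5wz50q3gkkrknvj3zre0qdnnbfn@', 'nvdd0q')]

Pattern: one or more of one of [r4kf] (non-capturing group); then optionally a literal 'n', then one or more of a non-whitespace character (captured); then exactly 4 of any character except [hyx7], then the literal '0q' (captured as 'tag').
Walking the string: at [2:39] match 'rn@5wz50q3gkkrknvj3zre0qdnnbfn@nvdd0q', groups = ('n@5wz50q3gkkrknvj3zre0qdnnbfn@', 'nvdd0q').
With 2 capturing groups, `findall` returns a 2-tuple per match.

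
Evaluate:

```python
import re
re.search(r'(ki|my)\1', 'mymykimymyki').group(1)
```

A backreference is literal: `\1` must see the identical characters the first group matched.
Unlike `match`, `search` isn't anchored — it looks for the pattern anywhere in the string.
The match spans [0:4] → 'mymy'.
Captured: group 1 = 'my'.

'my'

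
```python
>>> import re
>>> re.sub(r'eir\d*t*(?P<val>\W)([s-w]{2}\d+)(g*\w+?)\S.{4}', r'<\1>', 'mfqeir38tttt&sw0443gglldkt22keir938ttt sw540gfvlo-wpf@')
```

The replacement refers to a captured group, so each match is rewritten using its own captured text.

'mfq<&>2k< >pf@'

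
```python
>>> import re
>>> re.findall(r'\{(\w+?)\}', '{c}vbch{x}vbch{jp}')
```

Walking the string: at [0:3] match '{c}', group 1 = 'c'; at [7:10] match '{x}', group 1 = 'x'; at [14:18] match '{jp}', group 1 = 'jp'.
With a single group, `findall` returns only what that group captured — 3 items.

['c', 'x', 'jp']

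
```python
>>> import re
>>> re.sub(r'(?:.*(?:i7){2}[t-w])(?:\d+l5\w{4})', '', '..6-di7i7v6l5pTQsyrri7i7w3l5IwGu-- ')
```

'-- '

The pattern matches zero or more of any character, then the literal 'i7' repeated 2 times, then a character in [t-w] (non-capturing group); then one or more of a digit, then the literal 'l5', then exactly 4 of a word character (non-capturing group).
Matches: at [0:32] → '..6-di7i7v6l5pTQsyrri7i7w3l5IwGu'.
`sub` substitutes '' at each match site.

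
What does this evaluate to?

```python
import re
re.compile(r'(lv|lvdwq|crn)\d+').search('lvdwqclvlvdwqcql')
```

None

Here nothing in the string fits, so the call returns None.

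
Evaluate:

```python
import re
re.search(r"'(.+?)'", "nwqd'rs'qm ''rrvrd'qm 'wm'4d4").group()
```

"'rs'"

Lazy quantifiers expand one character at a time until the remainder of the pattern can match.
The match spans [4:8] → "'rs'".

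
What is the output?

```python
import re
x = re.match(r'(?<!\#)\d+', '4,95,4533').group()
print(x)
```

The negative lookahead/lookbehind blocks any match where the forbidden context is present.
`re.match` only tries the pattern at the start of the string.
The match spans [0:1] → '4'.

4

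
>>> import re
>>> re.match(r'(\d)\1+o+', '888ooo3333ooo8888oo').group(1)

The match spans [0:6] → '888ooo'.
Captured: group 1 = '8'.

'8'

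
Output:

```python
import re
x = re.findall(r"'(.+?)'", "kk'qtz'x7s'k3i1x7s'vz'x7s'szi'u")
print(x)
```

['qtz', 'k3i1x7s', 'x7s']

A `+?`/`*?`/`{m,n}?` starts at its minimum and grows only as far as needed for what follows to match.
Walking the string: at [2:7] match "'qtz'", group 1 = 'qtz'; at [10:19] match "'k3i1x7s'", group 1 = 'k3i1x7s'; at [21:26] match "'x7s'", group 1 = 'x7s'.
Because there's exactly one group, `findall` drops the full match and keeps group 1 from each hit.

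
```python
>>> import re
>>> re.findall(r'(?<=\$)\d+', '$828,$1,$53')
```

Because the assertion is zero-width, the text it checks is not consumed and won't appear in the result.
Since nothing is captured, `findall` lists the 3 matched substrings directly.

['828', '1', '53']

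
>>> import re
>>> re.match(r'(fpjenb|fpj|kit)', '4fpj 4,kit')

None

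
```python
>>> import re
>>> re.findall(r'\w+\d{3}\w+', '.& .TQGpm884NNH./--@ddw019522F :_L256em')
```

This matches one or more of a word character, then exactly 3 of a digit; then one or more of a word character.
With no groups in the pattern, `findall` gives back each whole match — 3 here.

['TQGpm884NNH', 'ddw019522F', '_L256em']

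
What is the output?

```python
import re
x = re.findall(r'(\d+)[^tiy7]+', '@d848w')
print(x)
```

['848']

This matches one or more of a digit (captured); then one or more of any character except [tiy7].
Walking the string: at [2:6] match '848w', group 1 = '848'.
With a single group, `findall` returns only what that group captured — 1 item.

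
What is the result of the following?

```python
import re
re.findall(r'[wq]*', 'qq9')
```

The pattern matches zero or more of one of [wq].
Walking the string: at [0:2] → 'qq'; at [2:2] → ''; at [3:3] → ''.
Since nothing is captured, `findall` lists the 3 matched substrings directly.

['qq', '', '']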